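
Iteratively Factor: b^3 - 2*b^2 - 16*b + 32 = (b - 2)*(b^2 - 16) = (b - 2)*(b + 4)*(b - 4)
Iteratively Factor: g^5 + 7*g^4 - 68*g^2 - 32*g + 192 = (g + 4)*(g^4 + 3*g^3 - 12*g^2 - 20*g + 48) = (g - 2)*(g + 4)*(g^3 + 5*g^2 - 2*g - 24) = (g - 2)*(g + 3)*(g + 4)*(g^2 + 2*g - 8) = (g - 2)^2*(g + 3)*(g + 4)*(g + 4)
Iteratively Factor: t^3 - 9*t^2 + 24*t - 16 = (t - 4)*(t^2 - 5*t + 4) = (t - 4)*(t - 1)*(t - 4)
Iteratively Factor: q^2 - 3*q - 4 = (q - 4)*(q + 1)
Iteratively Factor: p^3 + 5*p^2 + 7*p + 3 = (p + 1)*(p^2 + 4*p + 3) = (p + 1)*(p + 3)*(p + 1)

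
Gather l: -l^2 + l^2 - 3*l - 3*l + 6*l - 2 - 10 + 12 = 0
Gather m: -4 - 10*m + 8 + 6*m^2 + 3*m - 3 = 6*m^2 - 7*m + 1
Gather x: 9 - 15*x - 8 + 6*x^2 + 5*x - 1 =6*x^2 - 10*x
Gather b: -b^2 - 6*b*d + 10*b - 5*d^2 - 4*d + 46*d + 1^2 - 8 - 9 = -b^2 + b*(10 - 6*d) - 5*d^2 + 42*d - 16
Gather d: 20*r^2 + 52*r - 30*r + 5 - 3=20*r^2 + 22*r + 2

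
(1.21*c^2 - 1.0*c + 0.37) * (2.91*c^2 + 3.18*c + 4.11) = 3.5211*c^4 + 0.9378*c^3 + 2.8698*c^2 - 2.9334*c + 1.5207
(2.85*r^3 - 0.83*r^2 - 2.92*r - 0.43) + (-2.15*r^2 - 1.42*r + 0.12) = 2.85*r^3 - 2.98*r^2 - 4.34*r - 0.31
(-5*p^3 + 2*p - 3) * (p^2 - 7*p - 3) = -5*p^5 + 35*p^4 + 17*p^3 - 17*p^2 + 15*p + 9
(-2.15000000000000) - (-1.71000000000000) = -0.440000000000000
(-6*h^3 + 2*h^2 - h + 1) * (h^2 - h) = -6*h^5 + 8*h^4 - 3*h^3 + 2*h^2 - h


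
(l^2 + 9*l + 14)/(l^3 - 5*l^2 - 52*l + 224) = (l + 2)/(l^2 - 12*l + 32)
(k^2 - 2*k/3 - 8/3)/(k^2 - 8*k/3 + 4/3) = (3*k + 4)/(3*k - 2)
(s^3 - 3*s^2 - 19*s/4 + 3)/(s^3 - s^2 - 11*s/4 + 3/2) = (s - 4)/(s - 2)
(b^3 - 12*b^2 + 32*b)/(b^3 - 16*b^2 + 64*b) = (b - 4)/(b - 8)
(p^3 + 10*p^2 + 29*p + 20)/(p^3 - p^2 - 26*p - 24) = (p + 5)/(p - 6)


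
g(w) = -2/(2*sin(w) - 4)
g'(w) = 4*cos(w)/(2*sin(w) - 4)^2 = cos(w)/(sin(w) - 2)^2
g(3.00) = 0.54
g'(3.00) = -0.29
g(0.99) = 0.86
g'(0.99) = 0.40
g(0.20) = 0.56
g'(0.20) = 0.30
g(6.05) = 0.45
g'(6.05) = 0.20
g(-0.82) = 0.37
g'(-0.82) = 0.09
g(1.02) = 0.87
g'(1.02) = 0.40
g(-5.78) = 0.66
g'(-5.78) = 0.38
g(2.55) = 0.69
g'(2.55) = -0.40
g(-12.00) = 0.68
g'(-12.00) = 0.39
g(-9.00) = 0.41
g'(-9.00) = -0.16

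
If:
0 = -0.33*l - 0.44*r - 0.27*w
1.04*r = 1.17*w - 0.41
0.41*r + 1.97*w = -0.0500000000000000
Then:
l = 0.42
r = -0.34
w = 0.05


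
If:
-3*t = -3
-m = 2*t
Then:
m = -2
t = 1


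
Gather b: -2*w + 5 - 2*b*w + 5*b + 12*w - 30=b*(5 - 2*w) + 10*w - 25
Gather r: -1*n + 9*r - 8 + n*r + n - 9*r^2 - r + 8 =-9*r^2 + r*(n + 8)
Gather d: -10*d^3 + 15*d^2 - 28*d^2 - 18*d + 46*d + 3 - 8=-10*d^3 - 13*d^2 + 28*d - 5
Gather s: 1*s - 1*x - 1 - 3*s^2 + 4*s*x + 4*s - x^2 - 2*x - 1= -3*s^2 + s*(4*x + 5) - x^2 - 3*x - 2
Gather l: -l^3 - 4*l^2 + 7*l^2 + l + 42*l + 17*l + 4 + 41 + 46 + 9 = -l^3 + 3*l^2 + 60*l + 100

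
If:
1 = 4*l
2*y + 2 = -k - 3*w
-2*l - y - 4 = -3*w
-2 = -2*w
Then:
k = -2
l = 1/4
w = 1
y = -3/2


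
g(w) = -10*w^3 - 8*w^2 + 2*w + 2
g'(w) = -30*w^2 - 16*w + 2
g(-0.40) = 0.56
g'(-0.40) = 3.60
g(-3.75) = 409.34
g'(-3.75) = -359.88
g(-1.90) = 37.91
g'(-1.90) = -75.90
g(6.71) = -3365.89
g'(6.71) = -1456.08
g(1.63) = -59.30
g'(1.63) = -103.79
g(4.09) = -807.82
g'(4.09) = -565.28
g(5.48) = -1872.95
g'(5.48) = -986.59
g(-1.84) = 33.53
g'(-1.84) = -70.13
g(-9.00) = 6626.00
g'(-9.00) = -2284.00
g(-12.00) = 16106.00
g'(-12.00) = -4126.00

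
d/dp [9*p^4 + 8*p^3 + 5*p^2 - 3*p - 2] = 36*p^3 + 24*p^2 + 10*p - 3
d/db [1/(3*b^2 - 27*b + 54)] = (9 - 2*b)/(3*(b^2 - 9*b + 18)^2)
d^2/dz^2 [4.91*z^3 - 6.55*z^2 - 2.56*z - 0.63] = 29.46*z - 13.1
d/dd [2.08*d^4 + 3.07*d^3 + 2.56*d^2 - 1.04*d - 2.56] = 8.32*d^3 + 9.21*d^2 + 5.12*d - 1.04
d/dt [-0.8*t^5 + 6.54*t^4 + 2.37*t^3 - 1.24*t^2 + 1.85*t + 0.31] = -4.0*t^4 + 26.16*t^3 + 7.11*t^2 - 2.48*t + 1.85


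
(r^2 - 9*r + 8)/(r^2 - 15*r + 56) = (r - 1)/(r - 7)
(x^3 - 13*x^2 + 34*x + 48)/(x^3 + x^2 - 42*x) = (x^2 - 7*x - 8)/(x*(x + 7))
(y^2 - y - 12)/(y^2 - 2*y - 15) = (y - 4)/(y - 5)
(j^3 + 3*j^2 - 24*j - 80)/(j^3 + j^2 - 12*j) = (j^2 - j - 20)/(j*(j - 3))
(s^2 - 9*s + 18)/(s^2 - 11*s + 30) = (s - 3)/(s - 5)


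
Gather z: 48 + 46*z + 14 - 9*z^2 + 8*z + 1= -9*z^2 + 54*z + 63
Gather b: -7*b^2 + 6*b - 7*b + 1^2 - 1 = -7*b^2 - b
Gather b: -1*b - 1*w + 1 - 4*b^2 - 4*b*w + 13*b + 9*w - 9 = -4*b^2 + b*(12 - 4*w) + 8*w - 8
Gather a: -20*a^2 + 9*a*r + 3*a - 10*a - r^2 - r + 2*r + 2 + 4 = -20*a^2 + a*(9*r - 7) - r^2 + r + 6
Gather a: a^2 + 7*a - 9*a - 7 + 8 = a^2 - 2*a + 1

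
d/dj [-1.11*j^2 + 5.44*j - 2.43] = 5.44 - 2.22*j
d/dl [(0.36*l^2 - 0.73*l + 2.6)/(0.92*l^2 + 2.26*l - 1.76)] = (1.4852*l^2 - 6.0512*l - 4.5912)/(0.8464*l^4 + 4.1584*l^3 + 1.8692*l^2 - 7.9552*l + 3.0976)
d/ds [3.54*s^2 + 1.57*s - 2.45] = 7.08*s + 1.57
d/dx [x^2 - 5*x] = 2*x - 5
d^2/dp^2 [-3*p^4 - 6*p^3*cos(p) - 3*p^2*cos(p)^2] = 6*p^3*cos(p) + 36*p^2*sin(p) + 6*p^2*cos(2*p) - 36*p^2 + 12*p*sin(2*p) - 36*p*cos(p) - 3*cos(2*p) - 3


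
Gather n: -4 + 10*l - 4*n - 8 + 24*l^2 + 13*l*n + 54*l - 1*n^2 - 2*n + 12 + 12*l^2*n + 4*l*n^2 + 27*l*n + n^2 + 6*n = 24*l^2 + 4*l*n^2 + 64*l + n*(12*l^2 + 40*l)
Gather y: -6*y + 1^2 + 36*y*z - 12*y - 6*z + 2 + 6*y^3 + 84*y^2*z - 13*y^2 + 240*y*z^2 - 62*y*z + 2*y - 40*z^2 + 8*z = 6*y^3 + y^2*(84*z - 13) + y*(240*z^2 - 26*z - 16) - 40*z^2 + 2*z + 3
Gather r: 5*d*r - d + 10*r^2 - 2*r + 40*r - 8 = -d + 10*r^2 + r*(5*d + 38) - 8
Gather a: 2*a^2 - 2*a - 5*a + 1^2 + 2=2*a^2 - 7*a + 3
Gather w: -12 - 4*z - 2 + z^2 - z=z^2 - 5*z - 14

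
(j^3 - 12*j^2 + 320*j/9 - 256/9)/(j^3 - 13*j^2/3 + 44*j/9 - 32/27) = 3*(j - 8)/(3*j - 1)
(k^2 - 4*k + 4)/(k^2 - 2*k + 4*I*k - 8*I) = (k - 2)/(k + 4*I)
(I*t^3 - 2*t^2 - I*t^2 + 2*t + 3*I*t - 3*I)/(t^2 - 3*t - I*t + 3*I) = (I*t^2 - t*(3 + I) + 3)/(t - 3)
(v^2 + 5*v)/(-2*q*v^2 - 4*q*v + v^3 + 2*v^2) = (-v - 5)/(2*q*v + 4*q - v^2 - 2*v)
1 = 1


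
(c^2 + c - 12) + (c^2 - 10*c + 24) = 2*c^2 - 9*c + 12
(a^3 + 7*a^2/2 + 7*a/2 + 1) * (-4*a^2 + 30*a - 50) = -4*a^5 + 16*a^4 + 41*a^3 - 74*a^2 - 145*a - 50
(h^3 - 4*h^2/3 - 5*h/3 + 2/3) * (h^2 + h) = h^5 - h^4/3 - 3*h^3 - h^2 + 2*h/3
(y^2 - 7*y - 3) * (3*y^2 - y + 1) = 3*y^4 - 22*y^3 - y^2 - 4*y - 3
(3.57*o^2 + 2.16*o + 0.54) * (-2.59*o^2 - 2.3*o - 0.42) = -9.2463*o^4 - 13.8054*o^3 - 7.866*o^2 - 2.1492*o - 0.2268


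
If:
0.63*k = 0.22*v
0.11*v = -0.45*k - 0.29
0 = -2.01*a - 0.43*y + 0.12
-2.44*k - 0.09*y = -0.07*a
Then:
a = -1.83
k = -0.38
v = -1.09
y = 8.85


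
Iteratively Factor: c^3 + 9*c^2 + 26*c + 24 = (c + 2)*(c^2 + 7*c + 12) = (c + 2)*(c + 3)*(c + 4)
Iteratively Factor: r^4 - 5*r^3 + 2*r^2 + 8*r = (r - 2)*(r^3 - 3*r^2 - 4*r) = (r - 4)*(r - 2)*(r^2 + r) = (r - 4)*(r - 2)*(r + 1)*(r)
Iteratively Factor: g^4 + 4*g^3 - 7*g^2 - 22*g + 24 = (g - 1)*(g^3 + 5*g^2 - 2*g - 24) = (g - 2)*(g - 1)*(g^2 + 7*g + 12) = (g - 2)*(g - 1)*(g + 4)*(g + 3)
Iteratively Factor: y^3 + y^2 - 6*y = (y)*(y^2 + y - 6) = y*(y - 2)*(y + 3)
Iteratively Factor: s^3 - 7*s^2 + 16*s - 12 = (s - 2)*(s^2 - 5*s + 6) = (s - 2)^2*(s - 3)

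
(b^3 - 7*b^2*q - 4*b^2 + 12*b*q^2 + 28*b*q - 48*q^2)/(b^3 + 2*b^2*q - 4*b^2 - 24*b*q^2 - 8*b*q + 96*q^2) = (b - 3*q)/(b + 6*q)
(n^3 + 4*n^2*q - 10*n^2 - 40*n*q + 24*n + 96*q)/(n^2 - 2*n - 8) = (n^2 + 4*n*q - 6*n - 24*q)/(n + 2)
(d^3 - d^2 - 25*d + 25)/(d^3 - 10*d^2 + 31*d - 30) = (d^2 + 4*d - 5)/(d^2 - 5*d + 6)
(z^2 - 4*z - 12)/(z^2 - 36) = (z + 2)/(z + 6)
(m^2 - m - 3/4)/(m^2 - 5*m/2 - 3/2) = (m - 3/2)/(m - 3)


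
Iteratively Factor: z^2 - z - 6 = (z + 2)*(z - 3)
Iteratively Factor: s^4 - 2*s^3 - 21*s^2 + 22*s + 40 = (s + 1)*(s^3 - 3*s^2 - 18*s + 40) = (s - 2)*(s + 1)*(s^2 - s - 20) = (s - 2)*(s + 1)*(s + 4)*(s - 5)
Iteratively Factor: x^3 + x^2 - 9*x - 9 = (x - 3)*(x^2 + 4*x + 3) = (x - 3)*(x + 3)*(x + 1)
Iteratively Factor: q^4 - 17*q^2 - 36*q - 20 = (q + 1)*(q^3 - q^2 - 16*q - 20) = (q + 1)*(q + 2)*(q^2 - 3*q - 10) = (q + 1)*(q + 2)^2*(q - 5)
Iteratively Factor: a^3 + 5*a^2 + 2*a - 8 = (a + 2)*(a^2 + 3*a - 4) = (a - 1)*(a + 2)*(a + 4)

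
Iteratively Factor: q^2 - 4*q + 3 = (q - 3)*(q - 1)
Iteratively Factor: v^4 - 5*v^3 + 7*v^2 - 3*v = (v - 1)*(v^3 - 4*v^2 + 3*v) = (v - 3)*(v - 1)*(v^2 - v) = (v - 3)*(v - 1)^2*(v)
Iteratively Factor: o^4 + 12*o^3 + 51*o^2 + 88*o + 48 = (o + 4)*(o^3 + 8*o^2 + 19*o + 12) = (o + 3)*(o + 4)*(o^2 + 5*o + 4) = (o + 3)*(o + 4)^2*(o + 1)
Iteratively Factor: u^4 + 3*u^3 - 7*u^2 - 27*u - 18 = (u + 1)*(u^3 + 2*u^2 - 9*u - 18) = (u + 1)*(u + 2)*(u^2 - 9) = (u - 3)*(u + 1)*(u + 2)*(u + 3)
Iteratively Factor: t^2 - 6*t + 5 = (t - 5)*(t - 1)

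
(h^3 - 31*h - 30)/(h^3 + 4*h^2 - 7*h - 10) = (h - 6)/(h - 2)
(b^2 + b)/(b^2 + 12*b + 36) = b*(b + 1)/(b^2 + 12*b + 36)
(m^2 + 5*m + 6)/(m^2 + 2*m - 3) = (m + 2)/(m - 1)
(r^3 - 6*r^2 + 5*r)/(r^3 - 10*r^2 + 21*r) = (r^2 - 6*r + 5)/(r^2 - 10*r + 21)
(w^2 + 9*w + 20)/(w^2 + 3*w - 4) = (w + 5)/(w - 1)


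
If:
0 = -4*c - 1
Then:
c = -1/4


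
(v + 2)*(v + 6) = v^2 + 8*v + 12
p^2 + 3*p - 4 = (p - 1)*(p + 4)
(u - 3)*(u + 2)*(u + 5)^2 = u^4 + 9*u^3 + 9*u^2 - 85*u - 150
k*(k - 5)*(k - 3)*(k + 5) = k^4 - 3*k^3 - 25*k^2 + 75*k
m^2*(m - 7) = m^3 - 7*m^2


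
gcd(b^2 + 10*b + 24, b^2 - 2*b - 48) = b + 6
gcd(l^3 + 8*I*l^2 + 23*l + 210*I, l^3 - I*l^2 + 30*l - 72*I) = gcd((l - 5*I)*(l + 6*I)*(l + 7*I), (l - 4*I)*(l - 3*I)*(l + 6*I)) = l + 6*I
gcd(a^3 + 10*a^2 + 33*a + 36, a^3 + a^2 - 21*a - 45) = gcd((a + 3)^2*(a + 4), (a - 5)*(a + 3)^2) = a^2 + 6*a + 9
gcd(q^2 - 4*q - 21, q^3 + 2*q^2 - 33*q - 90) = q + 3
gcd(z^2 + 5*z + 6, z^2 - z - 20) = 1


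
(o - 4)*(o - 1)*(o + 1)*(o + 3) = o^4 - o^3 - 13*o^2 + o + 12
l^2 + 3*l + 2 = (l + 1)*(l + 2)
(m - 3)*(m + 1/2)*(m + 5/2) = m^3 - 31*m/4 - 15/4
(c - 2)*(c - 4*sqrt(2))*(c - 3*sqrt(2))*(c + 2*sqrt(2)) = c^4 - 5*sqrt(2)*c^3 - 2*c^3 - 4*c^2 + 10*sqrt(2)*c^2 + 8*c + 48*sqrt(2)*c - 96*sqrt(2)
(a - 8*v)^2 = a^2 - 16*a*v + 64*v^2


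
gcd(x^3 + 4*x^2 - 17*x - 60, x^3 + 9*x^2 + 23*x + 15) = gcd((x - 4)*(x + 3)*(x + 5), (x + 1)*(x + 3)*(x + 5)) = x^2 + 8*x + 15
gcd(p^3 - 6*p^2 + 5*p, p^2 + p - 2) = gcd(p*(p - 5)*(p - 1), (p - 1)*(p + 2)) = p - 1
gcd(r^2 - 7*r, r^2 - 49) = r - 7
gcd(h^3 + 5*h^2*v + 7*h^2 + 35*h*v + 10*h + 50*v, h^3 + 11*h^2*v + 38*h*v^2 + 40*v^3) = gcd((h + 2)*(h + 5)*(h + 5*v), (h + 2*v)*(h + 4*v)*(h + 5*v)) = h + 5*v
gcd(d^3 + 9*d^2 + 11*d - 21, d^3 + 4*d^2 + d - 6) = d^2 + 2*d - 3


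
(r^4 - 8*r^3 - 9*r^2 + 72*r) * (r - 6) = r^5 - 14*r^4 + 39*r^3 + 126*r^2 - 432*r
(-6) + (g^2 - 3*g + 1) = g^2 - 3*g - 5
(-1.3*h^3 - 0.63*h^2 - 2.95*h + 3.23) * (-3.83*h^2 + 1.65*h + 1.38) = 4.979*h^5 + 0.2679*h^4 + 8.465*h^3 - 18.1078*h^2 + 1.2585*h + 4.4574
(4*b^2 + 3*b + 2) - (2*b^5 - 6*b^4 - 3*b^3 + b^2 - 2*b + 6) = -2*b^5 + 6*b^4 + 3*b^3 + 3*b^2 + 5*b - 4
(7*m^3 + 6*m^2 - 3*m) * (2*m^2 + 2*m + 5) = 14*m^5 + 26*m^4 + 41*m^3 + 24*m^2 - 15*m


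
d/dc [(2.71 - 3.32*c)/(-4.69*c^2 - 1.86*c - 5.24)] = (-15.5708*c^2 + 25.4198*c + 22.4374)/(21.9961*c^4 + 17.4468*c^3 + 52.6108*c^2 + 19.4928*c + 27.4576)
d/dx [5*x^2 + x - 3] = 10*x + 1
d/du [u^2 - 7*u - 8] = 2*u - 7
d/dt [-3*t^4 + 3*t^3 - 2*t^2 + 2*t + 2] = -12*t^3 + 9*t^2 - 4*t + 2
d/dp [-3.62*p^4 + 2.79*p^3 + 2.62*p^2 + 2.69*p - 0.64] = -14.48*p^3 + 8.37*p^2 + 5.24*p + 2.69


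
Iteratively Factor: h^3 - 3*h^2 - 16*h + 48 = (h - 4)*(h^2 + h - 12) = (h - 4)*(h + 4)*(h - 3)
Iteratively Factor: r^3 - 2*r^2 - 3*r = (r + 1)*(r^2 - 3*r) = (r - 3)*(r + 1)*(r)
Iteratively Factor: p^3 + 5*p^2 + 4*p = (p + 1)*(p^2 + 4*p) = p*(p + 1)*(p + 4)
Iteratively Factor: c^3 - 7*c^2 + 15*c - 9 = (c - 3)*(c^2 - 4*c + 3) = (c - 3)*(c - 1)*(c - 3)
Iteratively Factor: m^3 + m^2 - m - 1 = (m - 1)*(m^2 + 2*m + 1) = (m - 1)*(m + 1)*(m + 1)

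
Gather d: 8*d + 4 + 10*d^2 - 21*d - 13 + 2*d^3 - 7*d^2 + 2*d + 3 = 2*d^3 + 3*d^2 - 11*d - 6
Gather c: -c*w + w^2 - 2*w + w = -c*w + w^2 - w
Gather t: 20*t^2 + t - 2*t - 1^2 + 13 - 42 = 20*t^2 - t - 30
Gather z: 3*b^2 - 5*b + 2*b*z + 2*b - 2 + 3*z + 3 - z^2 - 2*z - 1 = 3*b^2 - 3*b - z^2 + z*(2*b + 1)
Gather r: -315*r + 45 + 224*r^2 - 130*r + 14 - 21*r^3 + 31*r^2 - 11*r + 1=-21*r^3 + 255*r^2 - 456*r + 60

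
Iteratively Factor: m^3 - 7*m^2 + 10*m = (m - 2)*(m^2 - 5*m) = m*(m - 2)*(m - 5)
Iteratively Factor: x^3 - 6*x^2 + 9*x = (x - 3)*(x^2 - 3*x) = (x - 3)^2*(x)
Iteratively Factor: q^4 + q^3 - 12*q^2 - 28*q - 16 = (q + 2)*(q^3 - q^2 - 10*q - 8) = (q + 2)^2*(q^2 - 3*q - 4) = (q - 4)*(q + 2)^2*(q + 1)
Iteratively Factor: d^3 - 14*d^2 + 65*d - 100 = (d - 5)*(d^2 - 9*d + 20) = (d - 5)^2*(d - 4)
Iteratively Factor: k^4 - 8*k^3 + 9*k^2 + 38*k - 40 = (k - 4)*(k^3 - 4*k^2 - 7*k + 10) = (k - 4)*(k + 2)*(k^2 - 6*k + 5) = (k - 5)*(k - 4)*(k + 2)*(k - 1)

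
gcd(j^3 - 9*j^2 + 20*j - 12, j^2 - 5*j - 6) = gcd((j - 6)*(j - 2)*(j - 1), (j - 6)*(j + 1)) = j - 6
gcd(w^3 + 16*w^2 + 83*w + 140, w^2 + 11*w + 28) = w^2 + 11*w + 28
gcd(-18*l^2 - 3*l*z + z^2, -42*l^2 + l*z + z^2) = -6*l + z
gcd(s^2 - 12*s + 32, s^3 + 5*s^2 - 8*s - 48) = 1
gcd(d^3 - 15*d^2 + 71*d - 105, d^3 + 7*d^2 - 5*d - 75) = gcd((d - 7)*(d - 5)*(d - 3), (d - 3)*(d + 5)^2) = d - 3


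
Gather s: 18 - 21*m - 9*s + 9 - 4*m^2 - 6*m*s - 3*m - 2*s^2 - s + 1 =-4*m^2 - 24*m - 2*s^2 + s*(-6*m - 10) + 28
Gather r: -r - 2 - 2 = -r - 4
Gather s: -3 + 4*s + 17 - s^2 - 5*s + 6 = -s^2 - s + 20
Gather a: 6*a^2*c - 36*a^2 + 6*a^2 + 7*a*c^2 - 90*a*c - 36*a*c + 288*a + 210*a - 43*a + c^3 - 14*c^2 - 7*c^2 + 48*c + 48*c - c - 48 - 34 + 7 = a^2*(6*c - 30) + a*(7*c^2 - 126*c + 455) + c^3 - 21*c^2 + 95*c - 75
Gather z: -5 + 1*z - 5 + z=2*z - 10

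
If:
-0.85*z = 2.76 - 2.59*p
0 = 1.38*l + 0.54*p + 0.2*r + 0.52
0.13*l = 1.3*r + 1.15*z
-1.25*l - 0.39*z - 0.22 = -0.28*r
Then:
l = -0.78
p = 1.44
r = -1.10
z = 1.15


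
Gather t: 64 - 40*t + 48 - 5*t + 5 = 117 - 45*t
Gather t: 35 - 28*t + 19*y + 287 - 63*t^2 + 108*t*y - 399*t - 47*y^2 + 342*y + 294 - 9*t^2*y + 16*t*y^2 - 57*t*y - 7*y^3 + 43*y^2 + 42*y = t^2*(-9*y - 63) + t*(16*y^2 + 51*y - 427) - 7*y^3 - 4*y^2 + 403*y + 616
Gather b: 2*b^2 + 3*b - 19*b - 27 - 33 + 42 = 2*b^2 - 16*b - 18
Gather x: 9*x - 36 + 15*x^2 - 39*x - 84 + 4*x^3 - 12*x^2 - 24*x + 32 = 4*x^3 + 3*x^2 - 54*x - 88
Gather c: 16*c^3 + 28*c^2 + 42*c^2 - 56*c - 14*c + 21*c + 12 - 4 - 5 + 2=16*c^3 + 70*c^2 - 49*c + 5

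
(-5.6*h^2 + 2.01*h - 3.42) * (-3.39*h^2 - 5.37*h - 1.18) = 18.984*h^4 + 23.2581*h^3 + 7.4081*h^2 + 15.9936*h + 4.0356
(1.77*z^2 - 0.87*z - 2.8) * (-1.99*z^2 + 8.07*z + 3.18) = -3.5223*z^4 + 16.0152*z^3 + 4.1797*z^2 - 25.3626*z - 8.904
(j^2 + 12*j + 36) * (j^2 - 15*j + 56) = j^4 - 3*j^3 - 88*j^2 + 132*j + 2016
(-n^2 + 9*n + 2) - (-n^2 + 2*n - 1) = 7*n + 3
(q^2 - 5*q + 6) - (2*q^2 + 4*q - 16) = -q^2 - 9*q + 22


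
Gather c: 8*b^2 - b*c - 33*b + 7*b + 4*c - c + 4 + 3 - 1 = 8*b^2 - 26*b + c*(3 - b) + 6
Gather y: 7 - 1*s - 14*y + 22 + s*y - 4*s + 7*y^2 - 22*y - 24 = -5*s + 7*y^2 + y*(s - 36) + 5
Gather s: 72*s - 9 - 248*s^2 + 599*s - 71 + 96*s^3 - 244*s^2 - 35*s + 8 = 96*s^3 - 492*s^2 + 636*s - 72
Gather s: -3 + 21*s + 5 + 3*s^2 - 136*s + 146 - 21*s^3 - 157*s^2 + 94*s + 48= -21*s^3 - 154*s^2 - 21*s + 196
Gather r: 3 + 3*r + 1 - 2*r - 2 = r + 2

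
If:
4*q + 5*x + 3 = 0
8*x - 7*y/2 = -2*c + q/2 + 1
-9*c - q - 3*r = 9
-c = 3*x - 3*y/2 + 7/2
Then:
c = 13*y/14 - 171/14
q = -5*y/21 - 92/21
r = 4423/126 - 341*y/126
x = 4*y/21 + 61/21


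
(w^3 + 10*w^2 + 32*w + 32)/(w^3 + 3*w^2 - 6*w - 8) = (w^2 + 6*w + 8)/(w^2 - w - 2)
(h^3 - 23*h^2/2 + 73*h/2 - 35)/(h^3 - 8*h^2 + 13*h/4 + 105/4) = 2*(h - 2)/(2*h + 3)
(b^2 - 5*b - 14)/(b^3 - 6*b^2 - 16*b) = (b - 7)/(b*(b - 8))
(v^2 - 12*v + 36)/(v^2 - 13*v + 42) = (v - 6)/(v - 7)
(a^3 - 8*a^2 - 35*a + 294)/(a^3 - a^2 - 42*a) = (a - 7)/a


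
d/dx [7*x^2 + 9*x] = 14*x + 9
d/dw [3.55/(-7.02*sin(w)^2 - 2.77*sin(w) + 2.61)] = (49.842*sin(w) + 9.8335)*cos(w)/(7.02*sin(w)^2 + 2.77*sin(w) - 2.61)^2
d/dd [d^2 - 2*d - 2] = 2*d - 2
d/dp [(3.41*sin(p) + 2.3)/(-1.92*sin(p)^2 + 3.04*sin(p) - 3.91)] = (6.5472*sin(p)^2 + 8.832*sin(p) - 20.3251)*cos(p)/(3.6864*sin(p)^4 - 11.6736*sin(p)^3 + 24.256*sin(p)^2 - 23.7728*sin(p) + 15.2881)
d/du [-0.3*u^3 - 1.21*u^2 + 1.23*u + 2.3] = -0.9*u^2 - 2.42*u + 1.23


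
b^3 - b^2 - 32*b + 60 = (b - 5)*(b - 2)*(b + 6)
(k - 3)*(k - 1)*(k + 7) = k^3 + 3*k^2 - 25*k + 21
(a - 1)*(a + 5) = a^2 + 4*a - 5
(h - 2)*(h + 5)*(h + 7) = h^3 + 10*h^2 + 11*h - 70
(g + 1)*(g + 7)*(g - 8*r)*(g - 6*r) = g^4 - 14*g^3*r + 8*g^3 + 48*g^2*r^2 - 112*g^2*r + 7*g^2 + 384*g*r^2 - 98*g*r + 336*r^2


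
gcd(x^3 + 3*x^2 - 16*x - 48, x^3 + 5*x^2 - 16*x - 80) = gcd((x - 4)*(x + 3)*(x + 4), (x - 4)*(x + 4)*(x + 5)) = x^2 - 16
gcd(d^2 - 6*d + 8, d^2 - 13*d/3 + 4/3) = d - 4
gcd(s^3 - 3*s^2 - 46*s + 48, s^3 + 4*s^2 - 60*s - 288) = s^2 - 2*s - 48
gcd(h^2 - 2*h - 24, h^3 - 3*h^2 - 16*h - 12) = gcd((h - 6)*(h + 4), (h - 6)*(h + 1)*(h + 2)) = h - 6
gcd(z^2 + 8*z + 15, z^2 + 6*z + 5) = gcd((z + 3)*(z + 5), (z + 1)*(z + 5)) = z + 5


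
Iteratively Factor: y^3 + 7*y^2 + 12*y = (y)*(y^2 + 7*y + 12) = y*(y + 4)*(y + 3)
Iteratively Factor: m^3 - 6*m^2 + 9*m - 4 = (m - 4)*(m^2 - 2*m + 1) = (m - 4)*(m - 1)*(m - 1)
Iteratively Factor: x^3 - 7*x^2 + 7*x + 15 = (x - 3)*(x^2 - 4*x - 5) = (x - 5)*(x - 3)*(x + 1)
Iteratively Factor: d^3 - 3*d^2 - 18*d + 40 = (d + 4)*(d^2 - 7*d + 10) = (d - 2)*(d + 4)*(d - 5)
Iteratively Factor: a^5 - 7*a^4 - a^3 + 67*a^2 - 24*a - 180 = (a - 5)*(a^4 - 2*a^3 - 11*a^2 + 12*a + 36) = (a - 5)*(a - 3)*(a^3 + a^2 - 8*a - 12) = (a - 5)*(a - 3)*(a + 2)*(a^2 - a - 6) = (a - 5)*(a - 3)*(a + 2)^2*(a - 3)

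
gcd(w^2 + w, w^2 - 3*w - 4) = w + 1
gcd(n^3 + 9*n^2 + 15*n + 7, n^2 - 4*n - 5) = n + 1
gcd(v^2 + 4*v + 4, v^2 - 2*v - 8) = v + 2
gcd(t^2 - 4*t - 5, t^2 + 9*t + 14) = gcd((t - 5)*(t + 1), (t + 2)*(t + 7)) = 1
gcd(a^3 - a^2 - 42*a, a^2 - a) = a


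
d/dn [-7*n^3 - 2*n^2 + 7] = n*(-21*n - 4)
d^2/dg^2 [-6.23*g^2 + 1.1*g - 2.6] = -12.4600000000000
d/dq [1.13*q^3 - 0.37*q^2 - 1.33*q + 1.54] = 3.39*q^2 - 0.74*q - 1.33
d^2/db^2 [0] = 0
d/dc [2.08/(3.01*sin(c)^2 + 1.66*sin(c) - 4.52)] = -(12.5216*sin(c) + 3.4528)*cos(c)/(3.01*sin(c)^2 + 1.66*sin(c) - 4.52)^2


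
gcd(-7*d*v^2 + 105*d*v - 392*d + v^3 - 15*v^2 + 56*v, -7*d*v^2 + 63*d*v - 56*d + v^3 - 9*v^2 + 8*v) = -7*d*v + 56*d + v^2 - 8*v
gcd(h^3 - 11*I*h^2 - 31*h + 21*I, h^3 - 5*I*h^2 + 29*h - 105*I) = h^2 - 10*I*h - 21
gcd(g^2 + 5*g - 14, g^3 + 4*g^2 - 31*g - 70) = g + 7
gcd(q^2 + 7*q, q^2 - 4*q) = q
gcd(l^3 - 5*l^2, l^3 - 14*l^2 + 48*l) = l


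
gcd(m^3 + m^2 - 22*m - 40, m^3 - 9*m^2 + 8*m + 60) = m^2 - 3*m - 10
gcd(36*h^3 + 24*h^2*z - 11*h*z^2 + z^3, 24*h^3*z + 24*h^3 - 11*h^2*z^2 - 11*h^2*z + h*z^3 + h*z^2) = 1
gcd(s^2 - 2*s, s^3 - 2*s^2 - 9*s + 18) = s - 2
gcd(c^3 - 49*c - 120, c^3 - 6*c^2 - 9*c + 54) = c + 3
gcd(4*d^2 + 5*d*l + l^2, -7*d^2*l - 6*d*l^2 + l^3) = d + l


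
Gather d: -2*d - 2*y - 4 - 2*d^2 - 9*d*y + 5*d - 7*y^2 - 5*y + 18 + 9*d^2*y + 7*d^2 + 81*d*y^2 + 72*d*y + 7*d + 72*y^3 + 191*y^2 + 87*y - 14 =d^2*(9*y + 5) + d*(81*y^2 + 63*y + 10) + 72*y^3 + 184*y^2 + 80*y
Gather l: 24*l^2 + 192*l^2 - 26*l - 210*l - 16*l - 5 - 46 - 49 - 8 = 216*l^2 - 252*l - 108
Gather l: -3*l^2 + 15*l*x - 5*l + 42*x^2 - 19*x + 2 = -3*l^2 + l*(15*x - 5) + 42*x^2 - 19*x + 2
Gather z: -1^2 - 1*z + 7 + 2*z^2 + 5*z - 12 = 2*z^2 + 4*z - 6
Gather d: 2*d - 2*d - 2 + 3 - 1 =0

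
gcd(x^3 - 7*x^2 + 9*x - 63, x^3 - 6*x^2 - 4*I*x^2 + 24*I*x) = 1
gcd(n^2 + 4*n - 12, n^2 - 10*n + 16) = n - 2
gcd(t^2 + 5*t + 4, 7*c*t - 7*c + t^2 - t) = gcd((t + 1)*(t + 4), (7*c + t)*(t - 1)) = 1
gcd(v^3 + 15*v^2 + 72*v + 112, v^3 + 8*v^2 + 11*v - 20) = v + 4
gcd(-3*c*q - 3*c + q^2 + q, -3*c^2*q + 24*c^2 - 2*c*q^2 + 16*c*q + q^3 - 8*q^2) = -3*c + q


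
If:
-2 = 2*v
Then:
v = -1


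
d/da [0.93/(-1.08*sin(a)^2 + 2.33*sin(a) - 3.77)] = (2.0088*sin(a) - 2.1669)*cos(a)/(1.08*sin(a)^2 - 2.33*sin(a) + 3.77)^2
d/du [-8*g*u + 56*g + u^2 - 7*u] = -8*g + 2*u - 7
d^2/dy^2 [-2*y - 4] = 0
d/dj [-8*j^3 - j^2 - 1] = 2*j*(-12*j - 1)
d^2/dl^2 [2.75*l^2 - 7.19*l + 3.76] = 5.50000000000000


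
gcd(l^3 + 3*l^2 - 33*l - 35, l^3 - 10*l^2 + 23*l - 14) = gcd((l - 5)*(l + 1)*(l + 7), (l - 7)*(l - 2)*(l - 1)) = 1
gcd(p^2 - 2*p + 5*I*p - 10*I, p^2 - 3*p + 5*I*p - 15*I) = p + 5*I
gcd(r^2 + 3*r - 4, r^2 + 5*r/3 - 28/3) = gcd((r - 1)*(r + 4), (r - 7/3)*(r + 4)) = r + 4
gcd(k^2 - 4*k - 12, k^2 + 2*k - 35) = 1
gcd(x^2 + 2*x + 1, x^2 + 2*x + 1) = x^2 + 2*x + 1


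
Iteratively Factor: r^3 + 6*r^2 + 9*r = (r + 3)*(r^2 + 3*r) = (r + 3)^2*(r)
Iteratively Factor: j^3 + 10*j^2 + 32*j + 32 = (j + 4)*(j^2 + 6*j + 8) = (j + 2)*(j + 4)*(j + 4)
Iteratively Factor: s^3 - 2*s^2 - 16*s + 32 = (s + 4)*(s^2 - 6*s + 8) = (s - 4)*(s + 4)*(s - 2)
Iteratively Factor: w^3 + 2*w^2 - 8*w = (w - 2)*(w^2 + 4*w) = w*(w - 2)*(w + 4)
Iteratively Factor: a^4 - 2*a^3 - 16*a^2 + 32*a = (a + 4)*(a^3 - 6*a^2 + 8*a) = (a - 4)*(a + 4)*(a^2 - 2*a) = a*(a - 4)*(a + 4)*(a - 2)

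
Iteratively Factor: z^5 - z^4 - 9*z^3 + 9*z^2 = (z - 3)*(z^4 + 2*z^3 - 3*z^2) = (z - 3)*(z - 1)*(z^3 + 3*z^2) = z*(z - 3)*(z - 1)*(z^2 + 3*z) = z*(z - 3)*(z - 1)*(z + 3)*(z)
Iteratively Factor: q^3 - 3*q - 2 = (q + 1)*(q^2 - q - 2) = (q - 2)*(q + 1)*(q + 1)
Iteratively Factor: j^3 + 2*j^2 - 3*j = (j + 3)*(j^2 - j) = j*(j + 3)*(j - 1)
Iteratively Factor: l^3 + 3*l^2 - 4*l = (l)*(l^2 + 3*l - 4) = l*(l - 1)*(l + 4)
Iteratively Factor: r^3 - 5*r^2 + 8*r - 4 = (r - 1)*(r^2 - 4*r + 4) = (r - 2)*(r - 1)*(r - 2)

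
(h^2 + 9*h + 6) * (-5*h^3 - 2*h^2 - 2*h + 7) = -5*h^5 - 47*h^4 - 50*h^3 - 23*h^2 + 51*h + 42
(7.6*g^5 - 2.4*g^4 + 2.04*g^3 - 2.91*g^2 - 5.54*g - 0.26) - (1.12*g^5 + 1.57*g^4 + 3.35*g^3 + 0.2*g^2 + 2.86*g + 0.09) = 6.48*g^5 - 3.97*g^4 - 1.31*g^3 - 3.11*g^2 - 8.4*g - 0.35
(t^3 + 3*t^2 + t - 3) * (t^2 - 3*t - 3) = t^5 - 11*t^3 - 15*t^2 + 6*t + 9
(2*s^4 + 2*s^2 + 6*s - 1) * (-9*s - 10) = -18*s^5 - 20*s^4 - 18*s^3 - 74*s^2 - 51*s + 10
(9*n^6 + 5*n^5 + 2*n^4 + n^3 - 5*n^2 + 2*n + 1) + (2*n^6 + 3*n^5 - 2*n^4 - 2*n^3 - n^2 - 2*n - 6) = 11*n^6 + 8*n^5 - n^3 - 6*n^2 - 5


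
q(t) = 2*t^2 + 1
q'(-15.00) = -60.00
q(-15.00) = 451.00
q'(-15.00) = -60.00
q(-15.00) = 451.00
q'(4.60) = 18.40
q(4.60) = 43.32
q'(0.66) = 2.64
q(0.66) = 1.87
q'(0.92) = 3.68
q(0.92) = 2.69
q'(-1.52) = -6.08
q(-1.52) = 5.62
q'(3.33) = 13.32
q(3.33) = 23.18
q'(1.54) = 6.16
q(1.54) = 5.74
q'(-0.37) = -1.48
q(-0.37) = 1.27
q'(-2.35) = -9.40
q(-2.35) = 12.04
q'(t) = 4*t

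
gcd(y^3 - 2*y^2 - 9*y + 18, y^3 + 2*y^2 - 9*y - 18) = y^2 - 9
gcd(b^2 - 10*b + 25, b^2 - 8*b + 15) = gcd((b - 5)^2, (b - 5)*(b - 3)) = b - 5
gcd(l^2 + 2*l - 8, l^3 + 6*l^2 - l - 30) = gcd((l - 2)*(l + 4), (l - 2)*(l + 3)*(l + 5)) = l - 2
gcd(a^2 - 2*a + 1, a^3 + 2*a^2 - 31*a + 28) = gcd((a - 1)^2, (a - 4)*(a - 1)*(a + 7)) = a - 1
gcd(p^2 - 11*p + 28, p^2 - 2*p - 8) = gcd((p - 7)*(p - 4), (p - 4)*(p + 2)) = p - 4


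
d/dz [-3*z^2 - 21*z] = -6*z - 21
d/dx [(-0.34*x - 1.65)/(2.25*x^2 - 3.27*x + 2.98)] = (0.765*x^2 + 7.425*x - 6.4087)/(5.0625*x^4 - 14.715*x^3 + 24.1029*x^2 - 19.4892*x + 8.8804)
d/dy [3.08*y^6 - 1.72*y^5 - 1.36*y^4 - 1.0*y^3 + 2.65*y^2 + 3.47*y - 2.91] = 18.48*y^5 - 8.6*y^4 - 5.44*y^3 - 3.0*y^2 + 5.3*y + 3.47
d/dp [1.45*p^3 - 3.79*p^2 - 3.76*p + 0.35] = 4.35*p^2 - 7.58*p - 3.76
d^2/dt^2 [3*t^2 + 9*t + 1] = 6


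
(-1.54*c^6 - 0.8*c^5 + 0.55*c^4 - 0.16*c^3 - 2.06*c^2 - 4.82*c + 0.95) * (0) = 0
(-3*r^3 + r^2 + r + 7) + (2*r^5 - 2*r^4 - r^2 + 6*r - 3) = 2*r^5 - 2*r^4 - 3*r^3 + 7*r + 4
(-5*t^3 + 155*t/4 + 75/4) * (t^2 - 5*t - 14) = -5*t^5 + 25*t^4 + 435*t^3/4 - 175*t^2 - 2545*t/4 - 525/2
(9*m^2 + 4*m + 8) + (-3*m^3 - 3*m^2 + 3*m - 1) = -3*m^3 + 6*m^2 + 7*m + 7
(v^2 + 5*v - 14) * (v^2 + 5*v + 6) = v^4 + 10*v^3 + 17*v^2 - 40*v - 84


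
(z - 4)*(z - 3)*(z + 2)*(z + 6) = z^4 + z^3 - 32*z^2 + 12*z + 144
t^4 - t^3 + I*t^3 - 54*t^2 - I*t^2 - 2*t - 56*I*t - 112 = (t - 8)*(t + 7)*(t - I)*(t + 2*I)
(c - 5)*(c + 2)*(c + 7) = c^3 + 4*c^2 - 31*c - 70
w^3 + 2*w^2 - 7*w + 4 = (w - 1)^2*(w + 4)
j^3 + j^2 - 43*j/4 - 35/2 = (j - 7/2)*(j + 2)*(j + 5/2)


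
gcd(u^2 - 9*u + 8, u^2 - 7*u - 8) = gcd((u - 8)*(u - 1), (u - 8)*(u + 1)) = u - 8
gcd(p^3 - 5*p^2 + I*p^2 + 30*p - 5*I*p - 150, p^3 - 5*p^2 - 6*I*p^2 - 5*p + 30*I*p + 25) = p^2 + p*(-5 - 5*I) + 25*I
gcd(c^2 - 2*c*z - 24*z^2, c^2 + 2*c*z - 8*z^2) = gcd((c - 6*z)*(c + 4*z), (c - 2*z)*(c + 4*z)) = c + 4*z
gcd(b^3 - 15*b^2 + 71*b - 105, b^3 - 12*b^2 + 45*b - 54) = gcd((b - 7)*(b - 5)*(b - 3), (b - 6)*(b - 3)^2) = b - 3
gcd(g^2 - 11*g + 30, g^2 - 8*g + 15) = g - 5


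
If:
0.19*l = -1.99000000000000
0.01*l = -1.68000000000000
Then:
No Solution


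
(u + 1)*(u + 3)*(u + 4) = u^3 + 8*u^2 + 19*u + 12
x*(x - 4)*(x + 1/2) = x^3 - 7*x^2/2 - 2*x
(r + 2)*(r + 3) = r^2 + 5*r + 6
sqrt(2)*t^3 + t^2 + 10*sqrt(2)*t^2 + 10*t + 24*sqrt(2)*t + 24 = (t + 4)*(t + 6)*(sqrt(2)*t + 1)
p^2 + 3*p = p*(p + 3)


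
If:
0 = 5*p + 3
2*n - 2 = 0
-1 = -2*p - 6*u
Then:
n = 1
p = -3/5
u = 11/30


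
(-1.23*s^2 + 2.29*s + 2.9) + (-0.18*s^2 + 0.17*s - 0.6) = -1.41*s^2 + 2.46*s + 2.3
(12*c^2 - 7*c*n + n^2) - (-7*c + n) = 12*c^2 - 7*c*n + 7*c + n^2 - n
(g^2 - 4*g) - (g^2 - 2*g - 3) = 3 - 2*g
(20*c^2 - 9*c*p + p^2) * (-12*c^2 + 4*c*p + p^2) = -240*c^4 + 188*c^3*p - 28*c^2*p^2 - 5*c*p^3 + p^4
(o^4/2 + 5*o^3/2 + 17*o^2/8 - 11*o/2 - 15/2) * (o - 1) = o^5/2 + 2*o^4 - 3*o^3/8 - 61*o^2/8 - 2*o + 15/2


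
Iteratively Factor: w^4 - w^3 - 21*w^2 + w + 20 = (w - 1)*(w^3 - 21*w - 20) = (w - 1)*(w + 1)*(w^2 - w - 20) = (w - 1)*(w + 1)*(w + 4)*(w - 5)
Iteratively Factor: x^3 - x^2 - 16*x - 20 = (x + 2)*(x^2 - 3*x - 10) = (x + 2)^2*(x - 5)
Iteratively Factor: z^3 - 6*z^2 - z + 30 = (z - 3)*(z^2 - 3*z - 10) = (z - 3)*(z + 2)*(z - 5)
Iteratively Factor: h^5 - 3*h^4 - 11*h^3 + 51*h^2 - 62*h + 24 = (h - 2)*(h^4 - h^3 - 13*h^2 + 25*h - 12) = (h - 2)*(h - 1)*(h^3 - 13*h + 12) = (h - 2)*(h - 1)*(h + 4)*(h^2 - 4*h + 3) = (h - 3)*(h - 2)*(h - 1)*(h + 4)*(h - 1)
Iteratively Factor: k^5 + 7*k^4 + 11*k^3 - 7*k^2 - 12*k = (k + 3)*(k^4 + 4*k^3 - k^2 - 4*k) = (k + 3)*(k + 4)*(k^3 - k) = k*(k + 3)*(k + 4)*(k^2 - 1) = k*(k - 1)*(k + 3)*(k + 4)*(k + 1)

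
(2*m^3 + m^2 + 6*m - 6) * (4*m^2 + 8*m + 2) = 8*m^5 + 20*m^4 + 36*m^3 + 26*m^2 - 36*m - 12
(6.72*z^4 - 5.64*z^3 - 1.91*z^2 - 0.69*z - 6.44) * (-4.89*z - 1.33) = -32.8608*z^5 + 18.642*z^4 + 16.8411*z^3 + 5.9144*z^2 + 32.4093*z + 8.5652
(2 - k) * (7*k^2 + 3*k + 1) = -7*k^3 + 11*k^2 + 5*k + 2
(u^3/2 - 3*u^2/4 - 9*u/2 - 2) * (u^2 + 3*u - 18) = u^5/2 + 3*u^4/4 - 63*u^3/4 - 2*u^2 + 75*u + 36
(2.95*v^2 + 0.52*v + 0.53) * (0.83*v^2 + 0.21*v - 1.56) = 2.4485*v^4 + 1.0511*v^3 - 4.0529*v^2 - 0.6999*v - 0.8268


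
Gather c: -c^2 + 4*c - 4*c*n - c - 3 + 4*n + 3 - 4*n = -c^2 + c*(3 - 4*n)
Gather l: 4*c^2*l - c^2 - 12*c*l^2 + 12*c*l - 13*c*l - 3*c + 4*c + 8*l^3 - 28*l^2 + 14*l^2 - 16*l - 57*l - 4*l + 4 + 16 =-c^2 + c + 8*l^3 + l^2*(-12*c - 14) + l*(4*c^2 - c - 77) + 20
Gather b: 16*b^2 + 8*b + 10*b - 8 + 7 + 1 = 16*b^2 + 18*b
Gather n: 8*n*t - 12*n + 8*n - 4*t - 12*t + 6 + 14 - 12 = n*(8*t - 4) - 16*t + 8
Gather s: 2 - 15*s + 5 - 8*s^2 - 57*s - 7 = -8*s^2 - 72*s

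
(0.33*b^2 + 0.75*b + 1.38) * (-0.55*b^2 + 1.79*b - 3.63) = -0.1815*b^4 + 0.1782*b^3 - 0.6144*b^2 - 0.2523*b - 5.0094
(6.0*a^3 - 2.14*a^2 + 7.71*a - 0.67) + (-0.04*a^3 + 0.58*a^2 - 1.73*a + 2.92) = 5.96*a^3 - 1.56*a^2 + 5.98*a + 2.25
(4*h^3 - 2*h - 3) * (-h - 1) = -4*h^4 - 4*h^3 + 2*h^2 + 5*h + 3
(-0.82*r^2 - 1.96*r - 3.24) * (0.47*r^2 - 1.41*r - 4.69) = -0.3854*r^4 + 0.235*r^3 + 5.0866*r^2 + 13.7608*r + 15.1956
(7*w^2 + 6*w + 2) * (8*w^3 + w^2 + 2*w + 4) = 56*w^5 + 55*w^4 + 36*w^3 + 42*w^2 + 28*w + 8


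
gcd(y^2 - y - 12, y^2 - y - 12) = y^2 - y - 12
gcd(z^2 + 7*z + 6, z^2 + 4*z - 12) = z + 6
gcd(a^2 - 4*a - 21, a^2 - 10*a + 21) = a - 7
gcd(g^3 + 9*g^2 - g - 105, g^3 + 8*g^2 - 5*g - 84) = g^2 + 4*g - 21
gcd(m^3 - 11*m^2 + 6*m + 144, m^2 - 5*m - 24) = m^2 - 5*m - 24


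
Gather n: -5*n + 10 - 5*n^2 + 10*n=-5*n^2 + 5*n + 10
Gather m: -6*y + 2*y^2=2*y^2 - 6*y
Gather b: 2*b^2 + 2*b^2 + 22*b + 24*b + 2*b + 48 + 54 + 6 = 4*b^2 + 48*b + 108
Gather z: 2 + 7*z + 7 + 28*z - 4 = 35*z + 5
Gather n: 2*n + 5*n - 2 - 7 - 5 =7*n - 14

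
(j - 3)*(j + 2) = j^2 - j - 6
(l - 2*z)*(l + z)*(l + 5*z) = l^3 + 4*l^2*z - 7*l*z^2 - 10*z^3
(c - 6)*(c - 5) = c^2 - 11*c + 30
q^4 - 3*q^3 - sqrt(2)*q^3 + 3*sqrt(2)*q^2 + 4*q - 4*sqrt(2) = (q - 2)^2*(q + 1)*(q - sqrt(2))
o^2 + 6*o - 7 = (o - 1)*(o + 7)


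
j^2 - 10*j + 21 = (j - 7)*(j - 3)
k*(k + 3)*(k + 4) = k^3 + 7*k^2 + 12*k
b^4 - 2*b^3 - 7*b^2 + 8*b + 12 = (b - 3)*(b - 2)*(b + 1)*(b + 2)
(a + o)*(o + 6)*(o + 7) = a*o^2 + 13*a*o + 42*a + o^3 + 13*o^2 + 42*o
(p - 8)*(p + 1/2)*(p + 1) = p^3 - 13*p^2/2 - 23*p/2 - 4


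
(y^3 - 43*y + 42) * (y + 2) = y^4 + 2*y^3 - 43*y^2 - 44*y + 84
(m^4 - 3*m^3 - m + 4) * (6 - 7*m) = -7*m^5 + 27*m^4 - 18*m^3 + 7*m^2 - 34*m + 24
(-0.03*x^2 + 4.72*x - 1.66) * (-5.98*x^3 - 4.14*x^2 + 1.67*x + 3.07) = 0.1794*x^5 - 28.1014*x^4 - 9.6641*x^3 + 14.6627*x^2 + 11.7182*x - 5.0962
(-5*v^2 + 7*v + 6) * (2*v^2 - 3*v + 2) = -10*v^4 + 29*v^3 - 19*v^2 - 4*v + 12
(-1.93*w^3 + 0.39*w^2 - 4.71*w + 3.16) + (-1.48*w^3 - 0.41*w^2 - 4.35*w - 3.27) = -3.41*w^3 - 0.02*w^2 - 9.06*w - 0.11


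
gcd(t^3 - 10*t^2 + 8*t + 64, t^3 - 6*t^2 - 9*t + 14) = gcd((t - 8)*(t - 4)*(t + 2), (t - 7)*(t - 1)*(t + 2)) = t + 2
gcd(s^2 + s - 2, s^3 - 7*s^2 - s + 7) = s - 1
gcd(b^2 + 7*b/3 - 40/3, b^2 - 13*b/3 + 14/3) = 1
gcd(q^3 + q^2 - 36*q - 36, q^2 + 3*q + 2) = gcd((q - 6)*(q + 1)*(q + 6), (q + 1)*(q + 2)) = q + 1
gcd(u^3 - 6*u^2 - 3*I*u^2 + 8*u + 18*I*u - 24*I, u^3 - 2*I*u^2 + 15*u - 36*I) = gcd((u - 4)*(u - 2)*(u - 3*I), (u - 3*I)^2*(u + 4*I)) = u - 3*I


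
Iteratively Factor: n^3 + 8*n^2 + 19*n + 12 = (n + 1)*(n^2 + 7*n + 12) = (n + 1)*(n + 3)*(n + 4)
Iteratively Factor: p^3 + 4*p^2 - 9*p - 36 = (p + 4)*(p^2 - 9) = (p - 3)*(p + 4)*(p + 3)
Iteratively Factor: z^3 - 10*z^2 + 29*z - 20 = (z - 1)*(z^2 - 9*z + 20) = (z - 5)*(z - 1)*(z - 4)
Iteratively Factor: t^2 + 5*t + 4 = (t + 1)*(t + 4)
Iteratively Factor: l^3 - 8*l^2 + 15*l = (l)*(l^2 - 8*l + 15) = l*(l - 3)*(l - 5)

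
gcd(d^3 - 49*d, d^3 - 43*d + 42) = d + 7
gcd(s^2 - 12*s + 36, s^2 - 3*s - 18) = s - 6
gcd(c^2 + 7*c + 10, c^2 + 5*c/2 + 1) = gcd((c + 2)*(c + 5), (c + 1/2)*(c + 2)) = c + 2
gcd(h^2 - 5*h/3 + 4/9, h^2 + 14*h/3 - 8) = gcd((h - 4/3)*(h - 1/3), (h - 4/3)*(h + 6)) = h - 4/3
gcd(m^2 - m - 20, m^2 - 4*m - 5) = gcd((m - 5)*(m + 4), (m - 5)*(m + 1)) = m - 5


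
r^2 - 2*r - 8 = (r - 4)*(r + 2)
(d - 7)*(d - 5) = d^2 - 12*d + 35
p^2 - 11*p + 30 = (p - 6)*(p - 5)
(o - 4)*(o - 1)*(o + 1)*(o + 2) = o^4 - 2*o^3 - 9*o^2 + 2*o + 8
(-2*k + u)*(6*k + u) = -12*k^2 + 4*k*u + u^2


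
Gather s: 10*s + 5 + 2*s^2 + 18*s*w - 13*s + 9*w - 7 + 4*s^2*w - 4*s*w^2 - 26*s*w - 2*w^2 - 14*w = s^2*(4*w + 2) + s*(-4*w^2 - 8*w - 3) - 2*w^2 - 5*w - 2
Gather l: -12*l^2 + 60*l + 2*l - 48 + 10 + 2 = -12*l^2 + 62*l - 36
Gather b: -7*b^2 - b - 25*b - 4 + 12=-7*b^2 - 26*b + 8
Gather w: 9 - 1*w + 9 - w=18 - 2*w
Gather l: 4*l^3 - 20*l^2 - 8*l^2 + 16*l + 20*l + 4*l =4*l^3 - 28*l^2 + 40*l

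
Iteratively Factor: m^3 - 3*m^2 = (m)*(m^2 - 3*m) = m*(m - 3)*(m)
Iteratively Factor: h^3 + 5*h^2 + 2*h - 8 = (h - 1)*(h^2 + 6*h + 8) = (h - 1)*(h + 4)*(h + 2)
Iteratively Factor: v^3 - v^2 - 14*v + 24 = (v - 3)*(v^2 + 2*v - 8) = (v - 3)*(v - 2)*(v + 4)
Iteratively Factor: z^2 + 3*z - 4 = (z + 4)*(z - 1)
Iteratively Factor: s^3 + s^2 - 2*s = (s + 2)*(s^2 - s) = s*(s + 2)*(s - 1)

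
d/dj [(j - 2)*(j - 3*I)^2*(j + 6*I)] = 4*j^3 - 6*j^2 + 54*j - 54 - 54*I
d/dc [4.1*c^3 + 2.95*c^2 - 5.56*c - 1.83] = 12.3*c^2 + 5.9*c - 5.56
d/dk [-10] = 0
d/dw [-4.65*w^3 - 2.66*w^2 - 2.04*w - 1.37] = -13.95*w^2 - 5.32*w - 2.04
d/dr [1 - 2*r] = -2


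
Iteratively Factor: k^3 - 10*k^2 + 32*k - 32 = (k - 4)*(k^2 - 6*k + 8) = (k - 4)^2*(k - 2)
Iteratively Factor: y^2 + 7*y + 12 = (y + 3)*(y + 4)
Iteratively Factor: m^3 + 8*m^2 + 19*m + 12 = (m + 1)*(m^2 + 7*m + 12) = (m + 1)*(m + 4)*(m + 3)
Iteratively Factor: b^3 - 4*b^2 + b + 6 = (b - 3)*(b^2 - b - 2) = (b - 3)*(b - 2)*(b + 1)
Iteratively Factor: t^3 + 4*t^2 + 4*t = (t + 2)*(t^2 + 2*t) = (t + 2)^2*(t)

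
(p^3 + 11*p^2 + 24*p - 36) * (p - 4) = p^4 + 7*p^3 - 20*p^2 - 132*p + 144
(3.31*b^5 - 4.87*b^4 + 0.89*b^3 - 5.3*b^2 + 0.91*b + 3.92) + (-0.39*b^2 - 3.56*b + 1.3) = 3.31*b^5 - 4.87*b^4 + 0.89*b^3 - 5.69*b^2 - 2.65*b + 5.22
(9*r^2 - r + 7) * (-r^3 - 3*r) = -9*r^5 + r^4 - 34*r^3 + 3*r^2 - 21*r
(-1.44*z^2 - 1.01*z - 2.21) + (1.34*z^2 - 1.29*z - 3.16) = -0.0999999999999999*z^2 - 2.3*z - 5.37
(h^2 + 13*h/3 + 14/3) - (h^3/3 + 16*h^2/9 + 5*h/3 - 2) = -h^3/3 - 7*h^2/9 + 8*h/3 + 20/3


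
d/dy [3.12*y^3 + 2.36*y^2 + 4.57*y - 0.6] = 9.36*y^2 + 4.72*y + 4.57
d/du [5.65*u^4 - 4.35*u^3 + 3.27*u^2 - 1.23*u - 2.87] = 22.6*u^3 - 13.05*u^2 + 6.54*u - 1.23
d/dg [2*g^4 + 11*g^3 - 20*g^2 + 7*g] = 8*g^3 + 33*g^2 - 40*g + 7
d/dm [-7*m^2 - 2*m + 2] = -14*m - 2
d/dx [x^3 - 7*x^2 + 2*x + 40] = 3*x^2 - 14*x + 2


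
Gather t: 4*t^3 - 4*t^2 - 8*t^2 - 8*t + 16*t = 4*t^3 - 12*t^2 + 8*t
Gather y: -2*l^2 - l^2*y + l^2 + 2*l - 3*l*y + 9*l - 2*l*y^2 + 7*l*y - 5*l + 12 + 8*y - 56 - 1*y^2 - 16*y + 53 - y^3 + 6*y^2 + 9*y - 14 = -l^2 + 6*l - y^3 + y^2*(5 - 2*l) + y*(-l^2 + 4*l + 1) - 5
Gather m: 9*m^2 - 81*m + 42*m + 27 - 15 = 9*m^2 - 39*m + 12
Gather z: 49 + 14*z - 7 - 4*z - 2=10*z + 40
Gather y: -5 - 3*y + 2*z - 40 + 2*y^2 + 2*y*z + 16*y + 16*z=2*y^2 + y*(2*z + 13) + 18*z - 45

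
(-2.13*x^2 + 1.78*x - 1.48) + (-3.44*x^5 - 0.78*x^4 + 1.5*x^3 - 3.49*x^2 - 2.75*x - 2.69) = -3.44*x^5 - 0.78*x^4 + 1.5*x^3 - 5.62*x^2 - 0.97*x - 4.17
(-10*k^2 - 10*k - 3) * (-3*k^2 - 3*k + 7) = 30*k^4 + 60*k^3 - 31*k^2 - 61*k - 21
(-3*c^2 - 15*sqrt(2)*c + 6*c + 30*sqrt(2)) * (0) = 0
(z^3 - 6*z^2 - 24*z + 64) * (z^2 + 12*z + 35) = z^5 + 6*z^4 - 61*z^3 - 434*z^2 - 72*z + 2240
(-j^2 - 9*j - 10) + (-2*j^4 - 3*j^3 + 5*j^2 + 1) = -2*j^4 - 3*j^3 + 4*j^2 - 9*j - 9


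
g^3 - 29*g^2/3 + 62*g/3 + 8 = (g - 6)*(g - 4)*(g + 1/3)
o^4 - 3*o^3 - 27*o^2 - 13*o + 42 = (o - 7)*(o - 1)*(o + 2)*(o + 3)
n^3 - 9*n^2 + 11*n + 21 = (n - 7)*(n - 3)*(n + 1)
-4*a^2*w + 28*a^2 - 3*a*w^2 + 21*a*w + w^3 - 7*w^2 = (-4*a + w)*(a + w)*(w - 7)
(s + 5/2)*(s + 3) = s^2 + 11*s/2 + 15/2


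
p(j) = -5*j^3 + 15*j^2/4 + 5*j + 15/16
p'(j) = -15*j^2 + 15*j/2 + 5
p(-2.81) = 127.44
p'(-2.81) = -134.52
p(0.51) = 3.80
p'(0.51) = 4.92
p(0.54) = 3.94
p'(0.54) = 4.68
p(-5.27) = 810.55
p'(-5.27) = -451.12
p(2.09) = -17.88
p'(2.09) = -44.85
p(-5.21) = 783.78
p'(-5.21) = -441.24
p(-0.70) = 0.99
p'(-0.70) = -7.60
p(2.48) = -39.86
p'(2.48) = -68.66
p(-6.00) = 1185.94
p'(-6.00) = -580.00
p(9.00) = -3295.31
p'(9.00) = -1142.50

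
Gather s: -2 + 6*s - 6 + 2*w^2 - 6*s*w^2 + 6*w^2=s*(6 - 6*w^2) + 8*w^2 - 8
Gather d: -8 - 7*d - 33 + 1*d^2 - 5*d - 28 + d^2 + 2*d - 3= 2*d^2 - 10*d - 72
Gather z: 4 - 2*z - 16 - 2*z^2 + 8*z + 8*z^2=6*z^2 + 6*z - 12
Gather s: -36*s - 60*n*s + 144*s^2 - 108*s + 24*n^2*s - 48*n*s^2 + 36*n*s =s^2*(144 - 48*n) + s*(24*n^2 - 24*n - 144)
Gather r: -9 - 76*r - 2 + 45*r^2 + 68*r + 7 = 45*r^2 - 8*r - 4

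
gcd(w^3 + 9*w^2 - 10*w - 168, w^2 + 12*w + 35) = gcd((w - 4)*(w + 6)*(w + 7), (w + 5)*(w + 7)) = w + 7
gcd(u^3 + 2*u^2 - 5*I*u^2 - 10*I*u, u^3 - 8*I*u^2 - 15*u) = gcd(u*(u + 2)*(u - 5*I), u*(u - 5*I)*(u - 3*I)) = u^2 - 5*I*u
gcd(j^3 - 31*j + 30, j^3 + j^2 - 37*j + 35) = j^2 - 6*j + 5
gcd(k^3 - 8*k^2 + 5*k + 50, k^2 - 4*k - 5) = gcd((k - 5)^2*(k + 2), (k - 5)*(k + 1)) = k - 5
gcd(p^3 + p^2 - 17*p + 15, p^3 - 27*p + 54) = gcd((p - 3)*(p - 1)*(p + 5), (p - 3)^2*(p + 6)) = p - 3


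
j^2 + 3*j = j*(j + 3)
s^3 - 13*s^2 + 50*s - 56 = (s - 7)*(s - 4)*(s - 2)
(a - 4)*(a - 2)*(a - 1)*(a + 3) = a^4 - 4*a^3 - 7*a^2 + 34*a - 24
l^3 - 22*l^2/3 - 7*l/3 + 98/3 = (l - 7)*(l - 7/3)*(l + 2)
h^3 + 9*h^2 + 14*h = h*(h + 2)*(h + 7)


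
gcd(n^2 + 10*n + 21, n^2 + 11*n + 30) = 1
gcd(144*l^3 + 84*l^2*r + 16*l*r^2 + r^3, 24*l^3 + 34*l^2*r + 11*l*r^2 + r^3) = 24*l^2 + 10*l*r + r^2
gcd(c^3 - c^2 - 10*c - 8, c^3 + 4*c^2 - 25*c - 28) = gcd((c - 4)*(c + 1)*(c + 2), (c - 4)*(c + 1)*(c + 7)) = c^2 - 3*c - 4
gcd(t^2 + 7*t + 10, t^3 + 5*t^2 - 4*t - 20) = t^2 + 7*t + 10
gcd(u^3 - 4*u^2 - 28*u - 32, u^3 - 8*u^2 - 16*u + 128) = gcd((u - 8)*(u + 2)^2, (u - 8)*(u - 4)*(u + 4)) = u - 8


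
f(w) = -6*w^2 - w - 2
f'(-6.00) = 71.00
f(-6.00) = -212.00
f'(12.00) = -145.00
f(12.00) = -878.00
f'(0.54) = -7.48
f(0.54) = -4.29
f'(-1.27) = 14.24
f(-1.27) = -10.41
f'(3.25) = -40.00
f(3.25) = -68.62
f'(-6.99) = 82.88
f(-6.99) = -288.17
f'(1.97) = -24.64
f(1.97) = -27.26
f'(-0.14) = 0.68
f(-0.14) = -1.98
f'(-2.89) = 33.68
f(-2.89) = -49.22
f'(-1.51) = 17.12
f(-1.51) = -14.17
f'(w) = -12*w - 1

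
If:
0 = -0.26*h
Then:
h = 0.00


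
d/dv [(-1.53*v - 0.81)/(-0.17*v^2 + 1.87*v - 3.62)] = (-0.2601*v^2 - 0.2754*v + 7.0533)/(0.0289*v^4 - 0.6358*v^3 + 4.7277*v^2 - 13.5388*v + 13.1044)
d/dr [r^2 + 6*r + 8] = 2*r + 6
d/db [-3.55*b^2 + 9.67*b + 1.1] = 9.67 - 7.1*b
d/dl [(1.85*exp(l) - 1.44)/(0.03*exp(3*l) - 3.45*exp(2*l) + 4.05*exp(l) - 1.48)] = (-0.111*exp(3*l) + 6.5121*exp(2*l) - 9.936*exp(l) + 3.094)*exp(l)/(0.0009*exp(6*l) - 0.207*exp(5*l) + 12.1455*exp(4*l) - 28.0338*exp(3*l) + 26.6145*exp(2*l) - 11.988*exp(l) + 2.1904)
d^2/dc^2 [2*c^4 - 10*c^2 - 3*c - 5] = 24*c^2 - 20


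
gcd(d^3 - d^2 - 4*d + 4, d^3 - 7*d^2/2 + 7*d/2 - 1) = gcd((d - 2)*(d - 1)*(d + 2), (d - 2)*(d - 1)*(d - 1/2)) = d^2 - 3*d + 2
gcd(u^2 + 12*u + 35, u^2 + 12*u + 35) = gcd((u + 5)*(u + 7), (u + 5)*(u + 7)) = u^2 + 12*u + 35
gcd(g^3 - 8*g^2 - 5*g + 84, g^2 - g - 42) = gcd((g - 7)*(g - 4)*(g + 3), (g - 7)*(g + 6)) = g - 7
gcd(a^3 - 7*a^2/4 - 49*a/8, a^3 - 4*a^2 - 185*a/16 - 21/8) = a + 7/4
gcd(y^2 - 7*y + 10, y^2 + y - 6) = y - 2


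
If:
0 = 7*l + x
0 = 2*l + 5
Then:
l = -5/2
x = 35/2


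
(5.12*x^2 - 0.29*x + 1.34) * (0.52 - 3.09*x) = -15.8208*x^3 + 3.5585*x^2 - 4.2914*x + 0.6968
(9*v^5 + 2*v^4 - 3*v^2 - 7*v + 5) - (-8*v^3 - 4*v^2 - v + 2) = 9*v^5 + 2*v^4 + 8*v^3 + v^2 - 6*v + 3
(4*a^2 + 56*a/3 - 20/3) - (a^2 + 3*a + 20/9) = 3*a^2 + 47*a/3 - 80/9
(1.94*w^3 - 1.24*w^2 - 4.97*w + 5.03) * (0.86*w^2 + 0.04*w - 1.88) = 1.6684*w^5 - 0.9888*w^4 - 7.971*w^3 + 6.4582*w^2 + 9.5448*w - 9.4564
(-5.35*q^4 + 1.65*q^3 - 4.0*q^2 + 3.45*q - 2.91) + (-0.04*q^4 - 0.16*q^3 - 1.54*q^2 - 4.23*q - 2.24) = -5.39*q^4 + 1.49*q^3 - 5.54*q^2 - 0.78*q - 5.15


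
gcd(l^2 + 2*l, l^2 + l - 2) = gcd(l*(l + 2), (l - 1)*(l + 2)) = l + 2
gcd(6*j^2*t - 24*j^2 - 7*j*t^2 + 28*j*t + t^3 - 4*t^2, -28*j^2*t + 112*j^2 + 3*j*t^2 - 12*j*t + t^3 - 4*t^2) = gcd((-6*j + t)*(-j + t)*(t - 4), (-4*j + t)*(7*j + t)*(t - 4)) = t - 4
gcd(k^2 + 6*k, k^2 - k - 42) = k + 6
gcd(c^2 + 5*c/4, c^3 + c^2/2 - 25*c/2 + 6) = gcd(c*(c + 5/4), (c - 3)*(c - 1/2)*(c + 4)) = 1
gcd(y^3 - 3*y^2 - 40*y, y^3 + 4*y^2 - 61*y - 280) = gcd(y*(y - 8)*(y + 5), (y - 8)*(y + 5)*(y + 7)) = y^2 - 3*y - 40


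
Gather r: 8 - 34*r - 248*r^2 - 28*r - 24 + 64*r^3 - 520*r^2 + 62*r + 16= 64*r^3 - 768*r^2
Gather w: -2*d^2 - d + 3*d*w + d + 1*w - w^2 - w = -2*d^2 + 3*d*w - w^2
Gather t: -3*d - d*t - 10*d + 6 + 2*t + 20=-13*d + t*(2 - d) + 26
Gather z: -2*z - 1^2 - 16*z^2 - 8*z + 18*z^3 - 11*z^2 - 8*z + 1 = 18*z^3 - 27*z^2 - 18*z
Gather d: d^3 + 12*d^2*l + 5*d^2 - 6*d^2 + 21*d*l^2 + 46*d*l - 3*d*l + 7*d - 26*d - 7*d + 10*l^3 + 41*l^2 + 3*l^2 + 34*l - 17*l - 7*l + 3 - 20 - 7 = d^3 + d^2*(12*l - 1) + d*(21*l^2 + 43*l - 26) + 10*l^3 + 44*l^2 + 10*l - 24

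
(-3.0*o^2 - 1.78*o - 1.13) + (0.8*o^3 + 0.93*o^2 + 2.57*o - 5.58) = 0.8*o^3 - 2.07*o^2 + 0.79*o - 6.71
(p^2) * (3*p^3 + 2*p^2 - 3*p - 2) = 3*p^5 + 2*p^4 - 3*p^3 - 2*p^2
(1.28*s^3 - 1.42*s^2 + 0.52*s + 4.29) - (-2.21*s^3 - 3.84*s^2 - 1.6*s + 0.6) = 3.49*s^3 + 2.42*s^2 + 2.12*s + 3.69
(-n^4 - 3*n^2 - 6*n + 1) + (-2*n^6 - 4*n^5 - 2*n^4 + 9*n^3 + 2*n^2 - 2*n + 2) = -2*n^6 - 4*n^5 - 3*n^4 + 9*n^3 - n^2 - 8*n + 3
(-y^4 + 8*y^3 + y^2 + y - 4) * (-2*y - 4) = 2*y^5 - 12*y^4 - 34*y^3 - 6*y^2 + 4*y + 16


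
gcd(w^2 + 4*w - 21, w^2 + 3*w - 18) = w - 3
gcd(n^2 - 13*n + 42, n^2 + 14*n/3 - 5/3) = 1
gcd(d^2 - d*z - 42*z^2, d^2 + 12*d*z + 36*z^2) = d + 6*z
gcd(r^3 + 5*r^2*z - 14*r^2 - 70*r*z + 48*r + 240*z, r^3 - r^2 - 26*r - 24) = r - 6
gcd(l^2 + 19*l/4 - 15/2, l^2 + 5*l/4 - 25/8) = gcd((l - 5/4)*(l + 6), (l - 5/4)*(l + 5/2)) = l - 5/4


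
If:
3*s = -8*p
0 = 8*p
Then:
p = 0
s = 0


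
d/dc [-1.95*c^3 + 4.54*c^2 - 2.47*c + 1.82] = -5.85*c^2 + 9.08*c - 2.47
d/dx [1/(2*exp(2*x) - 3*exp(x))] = (3 - 4*exp(x))*exp(-x)/(2*exp(x) - 3)^2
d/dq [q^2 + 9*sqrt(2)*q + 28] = 2*q + 9*sqrt(2)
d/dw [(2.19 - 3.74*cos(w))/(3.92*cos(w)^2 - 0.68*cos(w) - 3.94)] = (-14.6608*cos(w)^2 + 17.1696*cos(w) - 16.2248)*sin(w)/(15.3664*cos(w)^4 - 5.3312*cos(w)^3 - 30.4272*cos(w)^2 + 5.3584*cos(w) + 15.5236)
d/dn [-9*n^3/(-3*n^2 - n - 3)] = 9*n^2*(9*n^2 - n*(6*n + 1) + 3*n + 9)/(3*n^2 + n + 3)^2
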